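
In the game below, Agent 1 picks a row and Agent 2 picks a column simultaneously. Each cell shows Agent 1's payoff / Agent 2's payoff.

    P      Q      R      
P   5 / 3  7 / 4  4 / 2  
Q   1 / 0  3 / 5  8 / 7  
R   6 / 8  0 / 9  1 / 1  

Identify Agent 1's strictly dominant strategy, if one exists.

Check whether one of Agent 1's strategies beats all alternatives regardless of what the opponent does.
P is not dominant: against P, R gives 6 > 5.
Q is not dominant: against P, P gives 5 > 1.
R is not dominant: against Q, P gives 7 > 0.
No single strategy is best against every opponent action.

No strictly dominant strategy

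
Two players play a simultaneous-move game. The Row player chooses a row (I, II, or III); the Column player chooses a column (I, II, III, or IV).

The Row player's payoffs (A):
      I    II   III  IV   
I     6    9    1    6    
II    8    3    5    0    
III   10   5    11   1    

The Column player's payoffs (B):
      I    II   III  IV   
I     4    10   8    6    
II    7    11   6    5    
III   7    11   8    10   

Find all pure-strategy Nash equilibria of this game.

Check mutual best responses: a cell is a NE iff neither player can gain by unilaterally deviating.
The Row player's best responses — vs I: III (payoff 10); vs II: I (payoff 9); vs III: III (payoff 11); vs IV: I (payoff 6).
The Column player's best responses — vs I: II (payoff 10); vs II: II (payoff 11); vs III: II (payoff 11).
The only mutual best response is (I, II); neither player gains by switching there.

(I, II)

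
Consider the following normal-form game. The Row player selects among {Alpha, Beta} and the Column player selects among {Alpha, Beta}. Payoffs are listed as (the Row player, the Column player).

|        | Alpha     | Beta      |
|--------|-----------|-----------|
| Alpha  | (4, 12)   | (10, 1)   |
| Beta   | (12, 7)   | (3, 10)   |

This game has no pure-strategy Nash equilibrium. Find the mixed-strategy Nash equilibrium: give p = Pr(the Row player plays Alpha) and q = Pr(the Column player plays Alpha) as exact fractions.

p = 3/14, q = 7/15

In a mixed NE each player is indifferent between their pure strategies, so the opponent's mix sets the indifference.
The Column player indifferent between Alpha and Beta: p·12 + (1−p)·7 = p·1 + (1−p)·10 ⟹ 7 + 5p = 10 + (-9)p ⟹ p = 3/14.
The Row player indifferent between Alpha and Beta: q·4 + (1−q)·10 = q·12 + (1−q)·3 ⟹ 10 + (-6)q = 3 + 9q ⟹ q = 7/15.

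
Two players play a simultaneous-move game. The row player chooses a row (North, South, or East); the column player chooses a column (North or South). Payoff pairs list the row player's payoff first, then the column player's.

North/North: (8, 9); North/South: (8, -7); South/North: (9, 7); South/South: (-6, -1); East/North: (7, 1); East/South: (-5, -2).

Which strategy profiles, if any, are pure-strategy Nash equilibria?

(South, North)

Find each player's best response to every opponent strategy; NE are the intersections.
The row player's best responses — vs North: South (payoff 9); vs South: North (payoff 8).
The column player's best responses — vs North: North (payoff 9); vs South: North (payoff 7); vs East: North (payoff 1).
The only mutual best response is (South, North); neither player gains by switching there.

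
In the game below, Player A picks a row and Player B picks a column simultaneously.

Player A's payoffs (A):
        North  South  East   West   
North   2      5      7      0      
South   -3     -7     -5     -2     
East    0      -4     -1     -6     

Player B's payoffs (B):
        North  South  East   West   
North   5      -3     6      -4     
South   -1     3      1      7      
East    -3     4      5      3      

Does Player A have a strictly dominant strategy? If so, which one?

North

A strategy is strictly dominant if it gives Player A a strictly higher payoff than every other strategy, against every choice by the opponent.
North strictly dominates: vs North: 2 > each of {-3, 0}; vs South: 5 > each of {-7, -4}; vs East: 7 > each of {-5, -1}; vs West: 0 > each of {-2, -6}.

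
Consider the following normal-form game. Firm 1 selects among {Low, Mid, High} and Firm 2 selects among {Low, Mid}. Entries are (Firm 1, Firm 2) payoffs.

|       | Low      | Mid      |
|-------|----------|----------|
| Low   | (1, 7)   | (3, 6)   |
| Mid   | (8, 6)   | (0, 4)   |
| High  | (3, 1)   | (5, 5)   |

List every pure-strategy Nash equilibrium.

A profile is a Nash equilibrium when each player is best-responding to the other.
Firm 1's best responses — vs Low: Mid (payoff 8); vs Mid: High (payoff 5).
Firm 2's best responses — vs Low: Low (payoff 7); vs Mid: Low (payoff 6); vs High: Mid (payoff 5).
Mutual best responses occur at (Mid, Low) and (High, Mid); at each, neither player gains by switching.

(Mid, Low) and (High, Mid)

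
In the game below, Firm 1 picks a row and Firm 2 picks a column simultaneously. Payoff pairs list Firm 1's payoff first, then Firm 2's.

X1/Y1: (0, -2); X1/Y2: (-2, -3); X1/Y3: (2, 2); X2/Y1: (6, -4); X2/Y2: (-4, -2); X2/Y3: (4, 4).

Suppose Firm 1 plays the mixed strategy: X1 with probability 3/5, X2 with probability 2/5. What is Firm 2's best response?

Firm 2's best reply maximizes expected payoff against the mix.
Y1: (3/5)·(-2) + (2/5)·(-4) = -14/5
Y2: (3/5)·(-3) + (2/5)·(-2) = -13/5
Y3: (3/5)·2 + (2/5)·4 = 14/5
Highest expected payoff is 14/5, from Y3.

Y3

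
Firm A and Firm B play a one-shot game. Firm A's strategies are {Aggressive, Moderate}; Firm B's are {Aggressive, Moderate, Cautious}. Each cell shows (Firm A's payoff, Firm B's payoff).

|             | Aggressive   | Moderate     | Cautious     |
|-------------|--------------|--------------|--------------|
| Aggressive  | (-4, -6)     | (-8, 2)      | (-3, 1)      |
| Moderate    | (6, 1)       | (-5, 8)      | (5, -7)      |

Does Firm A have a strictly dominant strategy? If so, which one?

Moderate

Check whether one of Firm A's strategies beats all alternatives regardless of what the opponent does.
Moderate strictly dominates: vs Aggressive: 6 > -4; vs Moderate: -5 > -8; vs Cautious: 5 > -3.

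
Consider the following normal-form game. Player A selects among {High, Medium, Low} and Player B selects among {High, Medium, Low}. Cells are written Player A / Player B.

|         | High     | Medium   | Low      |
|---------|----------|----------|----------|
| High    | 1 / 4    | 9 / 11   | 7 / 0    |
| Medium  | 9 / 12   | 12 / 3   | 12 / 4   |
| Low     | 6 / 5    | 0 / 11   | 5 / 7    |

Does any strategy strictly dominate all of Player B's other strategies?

None

A strategy is strictly dominant if it gives Player B a strictly higher payoff than every other strategy, against every choice by the opponent.
High is not dominant: against High, Medium gives 11 > 4.
Medium is not dominant: against Medium, High gives 12 > 3.
Low is not dominant: against High, High gives 4 > 0.
No single strategy is best against every opponent action.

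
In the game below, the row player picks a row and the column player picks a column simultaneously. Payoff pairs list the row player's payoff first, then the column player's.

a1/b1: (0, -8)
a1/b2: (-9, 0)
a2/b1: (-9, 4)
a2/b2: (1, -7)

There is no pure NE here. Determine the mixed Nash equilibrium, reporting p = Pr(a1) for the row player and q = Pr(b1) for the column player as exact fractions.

p = 11/19, q = 10/19

In a mixed NE each player is indifferent between their pure strategies, so the opponent's mix sets the indifference.
The column player indifferent between b1 and b2: p·(-8) + (1−p)·4 = p·0 + (1−p)·(-7) ⟹ 4 + (-12)p = (-7) + 7p ⟹ p = 11/19.
The row player indifferent between a1 and a2: q·0 + (1−q)·(-9) = q·(-9) + (1−q)·1 ⟹ (-9) + 9q = 1 + (-10)q ⟹ q = 10/19.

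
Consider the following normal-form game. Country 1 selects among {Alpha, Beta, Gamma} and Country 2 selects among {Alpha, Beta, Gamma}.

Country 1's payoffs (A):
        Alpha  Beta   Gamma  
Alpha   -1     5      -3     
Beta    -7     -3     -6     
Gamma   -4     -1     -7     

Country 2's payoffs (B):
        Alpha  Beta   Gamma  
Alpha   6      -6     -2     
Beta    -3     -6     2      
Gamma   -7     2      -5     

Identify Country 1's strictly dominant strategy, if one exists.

A strategy is strictly dominant if it gives Country 1 a strictly higher payoff than every other strategy, against every choice by the opponent.
Alpha strictly dominates: vs Alpha: -1 > each of {-7, -4}; vs Beta: 5 > each of {-3, -1}; vs Gamma: -3 > each of {-6, -7}.

Alpha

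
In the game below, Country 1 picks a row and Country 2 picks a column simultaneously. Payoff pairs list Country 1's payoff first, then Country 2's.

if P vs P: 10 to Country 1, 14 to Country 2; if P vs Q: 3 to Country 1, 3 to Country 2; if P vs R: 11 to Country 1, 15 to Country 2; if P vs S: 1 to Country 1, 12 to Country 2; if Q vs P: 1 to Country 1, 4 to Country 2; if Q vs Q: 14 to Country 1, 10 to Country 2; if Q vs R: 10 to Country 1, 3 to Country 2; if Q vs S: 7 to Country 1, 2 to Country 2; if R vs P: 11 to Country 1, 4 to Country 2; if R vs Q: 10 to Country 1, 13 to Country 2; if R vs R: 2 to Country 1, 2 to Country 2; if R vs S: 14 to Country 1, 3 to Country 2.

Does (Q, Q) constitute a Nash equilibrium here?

Yes

Holding Country 2 at Q: Country 1 gets 14 from Q, versus 3 from P, 10 from R. No profitable deviation for Country 1.
Holding Country 1 at Q: Country 2 gets 10 from Q, versus 4 from P, 3 from R, 2 from S. No profitable deviation for Country 2 either.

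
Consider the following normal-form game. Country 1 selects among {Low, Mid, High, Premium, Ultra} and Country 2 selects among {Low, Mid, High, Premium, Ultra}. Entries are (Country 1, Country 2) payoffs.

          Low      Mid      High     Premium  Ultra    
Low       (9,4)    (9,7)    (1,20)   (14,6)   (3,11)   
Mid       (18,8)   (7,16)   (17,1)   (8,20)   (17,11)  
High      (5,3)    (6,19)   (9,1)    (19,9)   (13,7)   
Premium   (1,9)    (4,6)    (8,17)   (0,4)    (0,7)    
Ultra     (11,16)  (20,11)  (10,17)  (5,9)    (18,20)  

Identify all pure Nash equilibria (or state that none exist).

Find each player's best response to every opponent strategy; NE are the intersections.
Country 1's best responses — vs Low: Mid (payoff 18); vs Mid: Ultra (payoff 20); vs High: Mid (payoff 17); vs Premium: High (payoff 19); vs Ultra: Ultra (payoff 18).
Country 2's best responses — vs Low: High (payoff 20); vs Mid: Premium (payoff 20); vs High: Mid (payoff 19); vs Premium: High (payoff 17); vs Ultra: Ultra (payoff 20).
The only mutual best response is (Ultra, Ultra); neither player gains by switching there.

(Ultra, Ultra)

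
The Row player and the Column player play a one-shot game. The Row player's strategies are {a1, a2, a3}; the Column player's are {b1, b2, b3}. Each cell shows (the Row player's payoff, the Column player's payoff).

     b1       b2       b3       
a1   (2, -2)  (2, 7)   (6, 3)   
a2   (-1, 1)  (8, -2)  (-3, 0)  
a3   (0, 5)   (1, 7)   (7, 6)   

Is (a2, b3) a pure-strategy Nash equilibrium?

No

Holding the Column player at b3: the Row player gets -3 from a2 but could get 7 by switching to a3. The Row player has a profitable deviation.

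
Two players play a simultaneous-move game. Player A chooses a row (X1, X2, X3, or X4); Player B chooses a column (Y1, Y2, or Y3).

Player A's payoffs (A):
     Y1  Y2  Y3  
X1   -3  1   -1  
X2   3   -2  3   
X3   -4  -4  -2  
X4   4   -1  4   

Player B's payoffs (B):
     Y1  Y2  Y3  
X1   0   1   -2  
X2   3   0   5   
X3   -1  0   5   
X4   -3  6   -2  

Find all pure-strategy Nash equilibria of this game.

Find each player's best response to every opponent strategy; NE are the intersections.
Player A's best responses — vs Y1: X4 (payoff 4); vs Y2: X1 (payoff 1); vs Y3: X4 (payoff 4).
Player B's best responses — vs X1: Y2 (payoff 1); vs X2: Y3 (payoff 5); vs X3: Y3 (payoff 5); vs X4: Y2 (payoff 6).
The only mutual best response is (X1, Y2); neither player gains by switching there.

(X1, Y2)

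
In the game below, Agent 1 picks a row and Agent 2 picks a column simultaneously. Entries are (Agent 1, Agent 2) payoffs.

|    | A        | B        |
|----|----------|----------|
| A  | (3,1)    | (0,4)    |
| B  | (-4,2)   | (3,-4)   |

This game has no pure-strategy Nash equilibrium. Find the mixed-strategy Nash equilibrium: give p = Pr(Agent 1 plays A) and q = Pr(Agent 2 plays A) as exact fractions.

p = 2/3, q = 3/10

In a mixed NE each player is indifferent between their pure strategies, so the opponent's mix sets the indifference.
Agent 2 indifferent between A and B: p·1 + (1−p)·2 = p·4 + (1−p)·(-4) ⟹ 2 + (-1)p = (-4) + 8p ⟹ p = 2/3.
Agent 1 indifferent between A and B: q·3 + (1−q)·0 = q·(-4) + (1−q)·3 ⟹ 0 + 3q = 3 + (-7)q ⟹ q = 3/10.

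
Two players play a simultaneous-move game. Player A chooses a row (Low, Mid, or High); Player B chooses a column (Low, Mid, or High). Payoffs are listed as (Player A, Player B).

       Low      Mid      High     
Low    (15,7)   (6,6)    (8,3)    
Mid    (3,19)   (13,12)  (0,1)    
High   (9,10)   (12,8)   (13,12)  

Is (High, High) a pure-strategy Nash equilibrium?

Holding Player B at High: Player A gets 13 from High, versus 8 from Low, 0 from Mid. No profitable deviation for Player A.
Holding Player A at High: Player B gets 12 from High, versus 10 from Low, 8 from Mid. No profitable deviation for Player B either.

Yes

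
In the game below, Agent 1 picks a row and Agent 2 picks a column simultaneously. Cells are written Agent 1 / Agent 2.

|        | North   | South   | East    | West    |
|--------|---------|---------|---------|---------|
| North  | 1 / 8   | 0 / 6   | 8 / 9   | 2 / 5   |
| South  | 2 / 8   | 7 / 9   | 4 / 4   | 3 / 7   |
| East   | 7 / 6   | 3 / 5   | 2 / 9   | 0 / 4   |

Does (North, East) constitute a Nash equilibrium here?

Yes

Holding Agent 2 at East: Agent 1 gets 8 from North, versus 4 from South, 2 from East. No profitable deviation for Agent 1.
Holding Agent 1 at North: Agent 2 gets 9 from East, versus 8 from North, 6 from South, 5 from West. No profitable deviation for Agent 2 either.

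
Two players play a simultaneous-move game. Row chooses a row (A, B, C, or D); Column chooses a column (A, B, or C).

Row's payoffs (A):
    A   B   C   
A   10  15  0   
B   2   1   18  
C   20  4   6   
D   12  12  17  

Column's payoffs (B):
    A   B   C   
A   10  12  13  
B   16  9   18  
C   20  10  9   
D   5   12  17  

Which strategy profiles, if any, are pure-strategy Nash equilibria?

(B, C) and (C, A)

Find each player's best response to every opponent strategy; NE are the intersections.
Row's best responses — vs A: C (payoff 20); vs B: A (payoff 15); vs C: B (payoff 18).
Column's best responses — vs A: C (payoff 13); vs B: C (payoff 18); vs C: A (payoff 20); vs D: C (payoff 17).
Mutual best responses occur at (B, C) and (C, A); at each, neither player gains by switching.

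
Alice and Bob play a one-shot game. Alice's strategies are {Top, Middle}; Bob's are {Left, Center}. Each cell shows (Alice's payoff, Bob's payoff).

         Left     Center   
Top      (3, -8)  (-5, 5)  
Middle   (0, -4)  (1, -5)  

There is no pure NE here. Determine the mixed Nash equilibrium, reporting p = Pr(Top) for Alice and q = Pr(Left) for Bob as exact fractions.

Each player's mixing probability is pinned down by making the *other* player indifferent.
Bob indifferent between Left and Center: p·(-8) + (1−p)·(-4) = p·5 + (1−p)·(-5) ⟹ (-4) + (-4)p = (-5) + 10p ⟹ p = 1/14.
Alice indifferent between Top and Middle: q·3 + (1−q)·(-5) = q·0 + (1−q)·1 ⟹ (-5) + 8q = 1 + (-1)q ⟹ q = 2/3.

p = 1/14, q = 2/3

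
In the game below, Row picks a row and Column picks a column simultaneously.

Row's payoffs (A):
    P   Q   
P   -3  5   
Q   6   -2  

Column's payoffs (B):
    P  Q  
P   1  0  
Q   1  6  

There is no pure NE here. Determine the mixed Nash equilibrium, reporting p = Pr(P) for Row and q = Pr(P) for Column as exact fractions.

Each player's mixing probability is pinned down by making the *other* player indifferent.
Column indifferent between P and Q: p·1 + (1−p)·1 = p·0 + (1−p)·6 ⟹ 1 + 0p = 6 + (-6)p ⟹ p = 5/6.
Row indifferent between P and Q: q·(-3) + (1−q)·5 = q·6 + (1−q)·(-2) ⟹ 5 + (-8)q = (-2) + 8q ⟹ q = 7/16.

p = 5/6, q = 7/16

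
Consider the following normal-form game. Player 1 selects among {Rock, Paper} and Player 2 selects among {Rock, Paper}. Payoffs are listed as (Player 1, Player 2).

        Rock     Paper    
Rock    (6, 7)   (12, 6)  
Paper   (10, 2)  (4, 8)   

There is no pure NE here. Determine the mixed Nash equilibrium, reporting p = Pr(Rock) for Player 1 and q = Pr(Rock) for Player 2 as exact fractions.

Each player's mixing probability is pinned down by making the *other* player indifferent.
Player 2 indifferent between Rock and Paper: p·7 + (1−p)·2 = p·6 + (1−p)·8 ⟹ 2 + 5p = 8 + (-2)p ⟹ p = 6/7.
Player 1 indifferent between Rock and Paper: q·6 + (1−q)·12 = q·10 + (1−q)·4 ⟹ 12 + (-6)q = 4 + 6q ⟹ q = 2/3.

p = 6/7, q = 2/3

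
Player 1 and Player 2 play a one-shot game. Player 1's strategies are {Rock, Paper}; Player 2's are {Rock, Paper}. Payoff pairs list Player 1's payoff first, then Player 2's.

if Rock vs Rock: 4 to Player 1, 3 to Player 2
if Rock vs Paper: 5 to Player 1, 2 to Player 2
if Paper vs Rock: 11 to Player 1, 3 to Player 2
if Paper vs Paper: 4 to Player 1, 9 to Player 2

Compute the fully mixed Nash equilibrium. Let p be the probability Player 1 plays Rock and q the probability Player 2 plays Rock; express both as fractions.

Each player's mixing probability is pinned down by making the *other* player indifferent.
Player 2 indifferent between Rock and Paper: p·3 + (1−p)·3 = p·2 + (1−p)·9 ⟹ 3 + 0p = 9 + (-7)p ⟹ p = 6/7.
Player 1 indifferent between Rock and Paper: q·4 + (1−q)·5 = q·11 + (1−q)·4 ⟹ 5 + (-1)q = 4 + 7q ⟹ q = 1/8.

p = 6/7, q = 1/8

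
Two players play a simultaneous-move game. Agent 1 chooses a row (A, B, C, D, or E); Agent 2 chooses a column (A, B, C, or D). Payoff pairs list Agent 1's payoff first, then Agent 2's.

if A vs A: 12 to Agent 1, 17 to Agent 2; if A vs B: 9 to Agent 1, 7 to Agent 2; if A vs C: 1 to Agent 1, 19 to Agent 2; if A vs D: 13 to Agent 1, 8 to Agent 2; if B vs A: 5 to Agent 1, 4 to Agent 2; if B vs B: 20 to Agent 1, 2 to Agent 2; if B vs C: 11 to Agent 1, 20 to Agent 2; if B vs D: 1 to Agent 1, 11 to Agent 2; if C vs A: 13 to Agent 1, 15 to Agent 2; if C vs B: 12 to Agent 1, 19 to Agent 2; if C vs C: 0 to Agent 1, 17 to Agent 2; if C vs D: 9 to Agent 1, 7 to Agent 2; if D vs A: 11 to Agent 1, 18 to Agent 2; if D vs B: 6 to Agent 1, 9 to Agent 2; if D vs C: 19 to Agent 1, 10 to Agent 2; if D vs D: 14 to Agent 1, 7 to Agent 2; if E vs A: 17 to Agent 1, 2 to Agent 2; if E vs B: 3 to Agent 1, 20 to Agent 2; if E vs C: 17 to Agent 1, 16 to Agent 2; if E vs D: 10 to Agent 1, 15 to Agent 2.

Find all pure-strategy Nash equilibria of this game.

There is no pure-strategy Nash equilibrium

A profile is a Nash equilibrium when each player is best-responding to the other.
Agent 1's best responses — vs A: E (payoff 17); vs B: B (payoff 20); vs C: D (payoff 19); vs D: D (payoff 14).
Agent 2's best responses — vs A: C (payoff 19); vs B: C (payoff 20); vs C: B (payoff 19); vs D: A (payoff 18); vs E: B (payoff 20).
No cell has both players best-responding. For instance, Agent 1's best reply to B is B, but against B Agent 2 prefers C over B.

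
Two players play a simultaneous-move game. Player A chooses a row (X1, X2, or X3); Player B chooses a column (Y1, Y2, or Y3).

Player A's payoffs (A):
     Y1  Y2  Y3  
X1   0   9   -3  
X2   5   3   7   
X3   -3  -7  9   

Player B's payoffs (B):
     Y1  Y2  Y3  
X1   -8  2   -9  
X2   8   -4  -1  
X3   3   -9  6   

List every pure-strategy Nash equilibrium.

(X1, Y2), (X2, Y1), and (X3, Y3)

Find each player's best response to every opponent strategy; NE are the intersections.
Player A's best responses — vs Y1: X2 (payoff 5); vs Y2: X1 (payoff 9); vs Y3: X3 (payoff 9).
Player B's best responses — vs X1: Y2 (payoff 2); vs X2: Y1 (payoff 8); vs X3: Y3 (payoff 6).
Mutual best responses occur at (X1, Y2), (X2, Y1), and (X3, Y3); at each, neither player gains by switching.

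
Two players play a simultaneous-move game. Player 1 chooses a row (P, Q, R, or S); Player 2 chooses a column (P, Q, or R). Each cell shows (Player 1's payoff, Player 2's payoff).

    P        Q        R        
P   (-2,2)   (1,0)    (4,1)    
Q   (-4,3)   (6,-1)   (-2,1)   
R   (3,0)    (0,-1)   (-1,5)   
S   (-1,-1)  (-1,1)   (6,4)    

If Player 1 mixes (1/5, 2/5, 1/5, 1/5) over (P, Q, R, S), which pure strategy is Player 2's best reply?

R

Compute Player 2's expected payoff from each pure strategy against the given mix.
P: (1/5)·2 + (2/5)·3 + (1/5)·0 + (1/5)·(-1) = 7/5
Q: (1/5)·0 + (2/5)·(-1) + (1/5)·(-1) + (1/5)·1 = -2/5
R: (1/5)·1 + (2/5)·1 + (1/5)·5 + (1/5)·4 = 12/5
Highest expected payoff is 12/5, from R.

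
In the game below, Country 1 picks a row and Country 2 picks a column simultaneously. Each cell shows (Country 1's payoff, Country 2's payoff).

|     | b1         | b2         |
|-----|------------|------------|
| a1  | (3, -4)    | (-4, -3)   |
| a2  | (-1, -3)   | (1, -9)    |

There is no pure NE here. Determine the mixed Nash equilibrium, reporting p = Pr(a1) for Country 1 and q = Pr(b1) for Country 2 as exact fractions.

In a mixed NE each player is indifferent between their pure strategies, so the opponent's mix sets the indifference.
Country 2 indifferent between b1 and b2: p·(-4) + (1−p)·(-3) = p·(-3) + (1−p)·(-9) ⟹ (-3) + (-1)p = (-9) + 6p ⟹ p = 6/7.
Country 1 indifferent between a1 and a2: q·3 + (1−q)·(-4) = q·(-1) + (1−q)·1 ⟹ (-4) + 7q = 1 + (-2)q ⟹ q = 5/9.

p = 6/7, q = 5/9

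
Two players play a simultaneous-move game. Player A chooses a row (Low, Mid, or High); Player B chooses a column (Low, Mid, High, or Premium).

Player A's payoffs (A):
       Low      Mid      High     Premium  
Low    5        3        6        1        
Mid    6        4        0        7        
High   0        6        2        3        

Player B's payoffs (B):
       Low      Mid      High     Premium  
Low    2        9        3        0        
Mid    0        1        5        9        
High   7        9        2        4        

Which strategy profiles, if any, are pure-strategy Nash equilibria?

(Mid, Premium) and (High, Mid)

A profile is a Nash equilibrium when each player is best-responding to the other.
Player A's best responses — vs Low: Mid (payoff 6); vs Mid: High (payoff 6); vs High: Low (payoff 6); vs Premium: Mid (payoff 7).
Player B's best responses — vs Low: Mid (payoff 9); vs Mid: Premium (payoff 9); vs High: Mid (payoff 9).
Mutual best responses occur at (Mid, Premium) and (High, Mid); at each, neither player gains by switching.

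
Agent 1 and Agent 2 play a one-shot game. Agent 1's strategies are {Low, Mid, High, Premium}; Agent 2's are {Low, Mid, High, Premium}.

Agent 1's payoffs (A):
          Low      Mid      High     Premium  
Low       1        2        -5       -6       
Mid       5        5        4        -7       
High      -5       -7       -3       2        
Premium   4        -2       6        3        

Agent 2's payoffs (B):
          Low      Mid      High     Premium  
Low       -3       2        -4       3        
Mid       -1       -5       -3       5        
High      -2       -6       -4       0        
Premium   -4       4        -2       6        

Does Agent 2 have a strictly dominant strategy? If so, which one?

A strategy is strictly dominant if it gives Agent 2 a strictly higher payoff than every other strategy, against every choice by the opponent.
Premium strictly dominates: vs Low: 3 > each of {-3, 2, -4}; vs Mid: 5 > each of {-1, -5, -3}; vs High: 0 > each of {-2, -6, -4}; vs Premium: 6 > each of {-4, 4, -2}.

Premium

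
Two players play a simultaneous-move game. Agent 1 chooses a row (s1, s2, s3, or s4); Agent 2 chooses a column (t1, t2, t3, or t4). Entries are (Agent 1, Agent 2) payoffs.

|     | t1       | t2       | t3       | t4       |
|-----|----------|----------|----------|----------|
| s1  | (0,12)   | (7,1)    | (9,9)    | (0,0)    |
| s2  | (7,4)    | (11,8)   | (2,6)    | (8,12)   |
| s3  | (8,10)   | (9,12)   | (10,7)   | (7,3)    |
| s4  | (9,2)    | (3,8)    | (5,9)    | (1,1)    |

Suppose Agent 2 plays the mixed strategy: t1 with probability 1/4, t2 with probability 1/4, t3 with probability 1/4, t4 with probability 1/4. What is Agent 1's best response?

Agent 1's best reply maximizes expected payoff against the mix.
s1: (1/4)·0 + (1/4)·7 + (1/4)·9 + (1/4)·0 = 4
s2: (1/4)·7 + (1/4)·11 + (1/4)·2 + (1/4)·8 = 7
s3: (1/4)·8 + (1/4)·9 + (1/4)·10 + (1/4)·7 = 17/2
s4: (1/4)·9 + (1/4)·3 + (1/4)·5 + (1/4)·1 = 9/2
Highest expected payoff is 17/2, from s3.

s3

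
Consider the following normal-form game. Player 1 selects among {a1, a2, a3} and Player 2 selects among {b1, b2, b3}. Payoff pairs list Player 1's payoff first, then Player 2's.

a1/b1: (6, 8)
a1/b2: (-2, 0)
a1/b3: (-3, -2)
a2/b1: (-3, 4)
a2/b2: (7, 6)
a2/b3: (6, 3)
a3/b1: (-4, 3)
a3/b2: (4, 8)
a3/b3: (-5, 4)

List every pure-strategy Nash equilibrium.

Check mutual best responses: a cell is a NE iff neither player can gain by unilaterally deviating.
Player 1's best responses — vs b1: a1 (payoff 6); vs b2: a2 (payoff 7); vs b3: a2 (payoff 6).
Player 2's best responses — vs a1: b1 (payoff 8); vs a2: b2 (payoff 6); vs a3: b2 (payoff 8).
Mutual best responses occur at (a1, b1) and (a2, b2); at each, neither player gains by switching.

(a1, b1) and (a2, b2)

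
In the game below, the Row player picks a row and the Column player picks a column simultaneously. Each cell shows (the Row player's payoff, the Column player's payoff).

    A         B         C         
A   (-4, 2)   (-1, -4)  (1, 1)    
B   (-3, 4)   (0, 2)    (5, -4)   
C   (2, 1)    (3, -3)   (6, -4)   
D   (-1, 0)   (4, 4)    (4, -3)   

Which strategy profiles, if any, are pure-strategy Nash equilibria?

A profile is a Nash equilibrium when each player is best-responding to the other.
The Row player's best responses — vs A: C (payoff 2); vs B: D (payoff 4); vs C: C (payoff 6).
The Column player's best responses — vs A: A (payoff 2); vs B: A (payoff 4); vs C: A (payoff 1); vs D: B (payoff 4).
Mutual best responses occur at (C, A) and (D, B); at each, neither player gains by switching.

(C, A) and (D, B)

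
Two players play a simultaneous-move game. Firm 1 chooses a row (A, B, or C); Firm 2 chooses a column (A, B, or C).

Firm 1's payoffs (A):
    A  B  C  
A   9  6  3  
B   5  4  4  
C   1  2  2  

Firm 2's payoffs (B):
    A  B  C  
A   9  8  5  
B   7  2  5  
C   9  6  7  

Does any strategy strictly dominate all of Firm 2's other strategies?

A

A strategy is strictly dominant if it gives Firm 2 a strictly higher payoff than every other strategy, against every choice by the opponent.
A strictly dominates: vs A: 9 > each of {8, 5}; vs B: 7 > each of {2, 5}; vs C: 9 > each of {6, 7}.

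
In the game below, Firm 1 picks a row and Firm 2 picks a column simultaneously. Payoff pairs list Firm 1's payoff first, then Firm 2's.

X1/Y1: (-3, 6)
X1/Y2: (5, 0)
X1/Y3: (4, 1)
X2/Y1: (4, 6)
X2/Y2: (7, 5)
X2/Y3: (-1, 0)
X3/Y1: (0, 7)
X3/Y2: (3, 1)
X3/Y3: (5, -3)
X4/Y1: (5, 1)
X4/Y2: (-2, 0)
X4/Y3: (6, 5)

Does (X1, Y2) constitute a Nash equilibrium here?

No

Holding Firm 2 at Y2: Firm 1 gets 5 from X1 but could get 7 by switching to X2. Firm 1 has a profitable deviation.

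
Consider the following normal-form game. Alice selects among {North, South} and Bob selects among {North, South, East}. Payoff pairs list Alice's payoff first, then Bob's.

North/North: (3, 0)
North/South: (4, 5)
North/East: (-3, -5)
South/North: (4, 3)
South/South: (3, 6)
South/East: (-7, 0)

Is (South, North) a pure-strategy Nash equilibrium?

No

Holding Bob at North: Alice gets 4 from South, versus 3 from North. No profitable deviation for Alice.
Holding Alice at South: Bob gets 3 from North but could get 6 by switching to South. Bob has a profitable deviation.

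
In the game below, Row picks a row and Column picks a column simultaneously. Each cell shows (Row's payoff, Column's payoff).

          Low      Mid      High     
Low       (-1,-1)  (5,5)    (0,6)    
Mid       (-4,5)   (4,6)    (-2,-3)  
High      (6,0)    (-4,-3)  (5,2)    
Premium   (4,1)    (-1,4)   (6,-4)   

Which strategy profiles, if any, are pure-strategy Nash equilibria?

Check mutual best responses: a cell is a NE iff neither player can gain by unilaterally deviating.
Row's best responses — vs Low: High (payoff 6); vs Mid: Low (payoff 5); vs High: Premium (payoff 6).
Column's best responses — vs Low: High (payoff 6); vs Mid: Mid (payoff 6); vs High: High (payoff 2); vs Premium: Mid (payoff 4).
No cell has both players best-responding. For instance, Row's best reply to Low is High, but against High Column prefers High over Low.

None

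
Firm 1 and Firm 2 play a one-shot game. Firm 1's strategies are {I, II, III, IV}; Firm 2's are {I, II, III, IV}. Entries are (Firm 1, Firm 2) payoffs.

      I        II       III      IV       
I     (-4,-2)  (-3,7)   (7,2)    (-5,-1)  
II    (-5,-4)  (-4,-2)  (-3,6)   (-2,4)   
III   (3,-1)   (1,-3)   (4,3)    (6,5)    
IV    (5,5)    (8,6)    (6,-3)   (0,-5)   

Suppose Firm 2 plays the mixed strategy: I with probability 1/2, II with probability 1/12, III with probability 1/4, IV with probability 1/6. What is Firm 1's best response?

IV

Firm 1's best reply maximizes expected payoff against the mix.
I: (1/2)·(-4) + (1/12)·(-3) + (1/4)·7 + (1/6)·(-5) = -4/3
II: (1/2)·(-5) + (1/12)·(-4) + (1/4)·(-3) + (1/6)·(-2) = -47/12
III: (1/2)·3 + (1/12)·1 + (1/4)·4 + (1/6)·6 = 43/12
IV: (1/2)·5 + (1/12)·8 + (1/4)·6 + (1/6)·0 = 14/3
Highest expected payoff is 14/3, from IV.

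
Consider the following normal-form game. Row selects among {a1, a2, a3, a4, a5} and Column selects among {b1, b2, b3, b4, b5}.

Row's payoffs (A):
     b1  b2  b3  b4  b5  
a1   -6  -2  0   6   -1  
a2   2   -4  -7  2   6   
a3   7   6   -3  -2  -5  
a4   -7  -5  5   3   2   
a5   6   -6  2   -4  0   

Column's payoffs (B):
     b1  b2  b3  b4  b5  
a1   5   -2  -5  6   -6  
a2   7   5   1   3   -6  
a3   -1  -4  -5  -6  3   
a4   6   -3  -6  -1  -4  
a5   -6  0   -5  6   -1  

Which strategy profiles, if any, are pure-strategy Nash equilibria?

(a1, b4)

Find each player's best response to every opponent strategy; NE are the intersections.
Row's best responses — vs b1: a3 (payoff 7); vs b2: a3 (payoff 6); vs b3: a4 (payoff 5); vs b4: a1 (payoff 6); vs b5: a2 (payoff 6).
Column's best responses — vs a1: b4 (payoff 6); vs a2: b1 (payoff 7); vs a3: b5 (payoff 3); vs a4: b1 (payoff 6); vs a5: b4 (payoff 6).
The only mutual best response is (a1, b4); neither player gains by switching there.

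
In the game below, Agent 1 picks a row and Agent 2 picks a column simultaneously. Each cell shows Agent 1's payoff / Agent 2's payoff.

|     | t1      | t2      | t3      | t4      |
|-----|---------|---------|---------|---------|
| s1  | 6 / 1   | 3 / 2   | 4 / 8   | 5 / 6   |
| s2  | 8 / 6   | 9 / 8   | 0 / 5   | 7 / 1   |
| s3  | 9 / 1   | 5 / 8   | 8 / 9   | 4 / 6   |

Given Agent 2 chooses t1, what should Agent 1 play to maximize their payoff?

With Agent 2 fixed at t1, Agent 1's payoffs are: s1 → 6, s2 → 8, s3 → 9.
The maximum is 9, achieved by s3.

s3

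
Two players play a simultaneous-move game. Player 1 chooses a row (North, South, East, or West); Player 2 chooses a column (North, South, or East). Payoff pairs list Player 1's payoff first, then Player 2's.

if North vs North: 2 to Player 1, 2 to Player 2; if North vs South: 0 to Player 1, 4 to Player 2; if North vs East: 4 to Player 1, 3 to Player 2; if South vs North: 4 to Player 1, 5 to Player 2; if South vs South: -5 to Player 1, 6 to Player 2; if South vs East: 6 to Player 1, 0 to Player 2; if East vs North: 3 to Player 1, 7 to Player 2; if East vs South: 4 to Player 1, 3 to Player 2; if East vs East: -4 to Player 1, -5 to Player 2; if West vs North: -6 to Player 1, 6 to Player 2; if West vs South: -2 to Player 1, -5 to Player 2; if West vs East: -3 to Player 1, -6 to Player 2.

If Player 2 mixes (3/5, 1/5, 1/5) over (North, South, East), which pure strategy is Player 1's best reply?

Player 1's best reply maximizes expected payoff against the mix.
North: (3/5)·2 + (1/5)·0 + (1/5)·4 = 2
South: (3/5)·4 + (1/5)·(-5) + (1/5)·6 = 13/5
East: (3/5)·3 + (1/5)·4 + (1/5)·(-4) = 9/5
West: (3/5)·(-6) + (1/5)·(-2) + (1/5)·(-3) = -23/5
Highest expected payoff is 13/5, from South.

South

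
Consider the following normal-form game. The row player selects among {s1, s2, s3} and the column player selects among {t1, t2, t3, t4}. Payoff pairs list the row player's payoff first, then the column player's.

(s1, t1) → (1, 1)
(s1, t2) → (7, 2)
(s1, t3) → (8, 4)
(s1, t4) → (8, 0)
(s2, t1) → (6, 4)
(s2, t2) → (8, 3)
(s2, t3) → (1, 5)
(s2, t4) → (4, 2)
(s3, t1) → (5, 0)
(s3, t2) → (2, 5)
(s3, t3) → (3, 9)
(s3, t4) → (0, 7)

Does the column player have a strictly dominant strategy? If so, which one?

t3

Check whether one of the column player's strategies beats all alternatives regardless of what the opponent does.
t3 strictly dominates: vs s1: 4 > each of {1, 2, 0}; vs s2: 5 > each of {4, 3, 2}; vs s3: 9 > each of {0, 5, 7}.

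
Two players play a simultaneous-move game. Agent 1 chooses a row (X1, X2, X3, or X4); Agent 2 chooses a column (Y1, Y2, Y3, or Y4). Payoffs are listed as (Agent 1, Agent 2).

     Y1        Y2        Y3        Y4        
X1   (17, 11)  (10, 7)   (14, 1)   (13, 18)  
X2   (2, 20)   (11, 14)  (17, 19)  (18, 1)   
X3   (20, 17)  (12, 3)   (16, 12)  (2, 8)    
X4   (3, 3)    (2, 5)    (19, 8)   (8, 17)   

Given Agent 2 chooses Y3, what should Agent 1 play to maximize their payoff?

With Agent 2 fixed at Y3, Agent 1's payoffs are: X1 → 14, X2 → 17, X3 → 16, X4 → 19.
The maximum is 19, achieved by X4.

X4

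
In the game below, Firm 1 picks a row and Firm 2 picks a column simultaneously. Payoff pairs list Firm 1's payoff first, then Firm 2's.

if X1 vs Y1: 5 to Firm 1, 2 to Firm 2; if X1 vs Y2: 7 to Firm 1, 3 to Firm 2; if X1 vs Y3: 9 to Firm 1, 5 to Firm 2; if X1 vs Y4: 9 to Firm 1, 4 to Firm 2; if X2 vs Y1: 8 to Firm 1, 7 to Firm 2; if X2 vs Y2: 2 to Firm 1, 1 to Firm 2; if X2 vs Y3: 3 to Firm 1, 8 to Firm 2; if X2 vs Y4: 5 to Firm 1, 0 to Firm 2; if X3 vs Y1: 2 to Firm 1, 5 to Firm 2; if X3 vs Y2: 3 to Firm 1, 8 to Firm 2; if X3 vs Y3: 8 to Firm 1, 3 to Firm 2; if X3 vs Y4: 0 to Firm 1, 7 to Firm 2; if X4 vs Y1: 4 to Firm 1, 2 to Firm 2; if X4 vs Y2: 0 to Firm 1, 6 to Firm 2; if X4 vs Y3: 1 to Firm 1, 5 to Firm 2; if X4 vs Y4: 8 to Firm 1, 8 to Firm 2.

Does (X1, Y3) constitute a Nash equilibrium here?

Yes

Holding Firm 2 at Y3: Firm 1 gets 9 from X1, versus 3 from X2, 8 from X3, 1 from X4. No profitable deviation for Firm 1.
Holding Firm 1 at X1: Firm 2 gets 5 from Y3, versus 2 from Y1, 3 from Y2, 4 from Y4. No profitable deviation for Firm 2 either.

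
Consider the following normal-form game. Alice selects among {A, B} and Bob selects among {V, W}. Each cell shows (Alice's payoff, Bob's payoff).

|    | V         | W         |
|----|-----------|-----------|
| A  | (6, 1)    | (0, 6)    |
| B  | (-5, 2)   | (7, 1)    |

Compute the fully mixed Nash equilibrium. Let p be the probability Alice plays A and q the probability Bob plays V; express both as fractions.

Each player's mixing probability is pinned down by making the *other* player indifferent.
Bob indifferent between V and W: p·1 + (1−p)·2 = p·6 + (1−p)·1 ⟹ 2 + (-1)p = 1 + 5p ⟹ p = 1/6.
Alice indifferent between A and B: q·6 + (1−q)·0 = q·(-5) + (1−q)·7 ⟹ 0 + 6q = 7 + (-12)q ⟹ q = 7/18.

p = 1/6, q = 7/18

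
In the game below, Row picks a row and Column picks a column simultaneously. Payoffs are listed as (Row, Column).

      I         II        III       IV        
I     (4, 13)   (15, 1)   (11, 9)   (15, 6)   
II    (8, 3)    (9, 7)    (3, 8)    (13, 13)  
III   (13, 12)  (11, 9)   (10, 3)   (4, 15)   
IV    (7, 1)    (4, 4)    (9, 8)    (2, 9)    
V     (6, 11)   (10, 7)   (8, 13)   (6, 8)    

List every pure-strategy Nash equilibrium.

No pure-strategy Nash equilibrium

Check mutual best responses: a cell is a NE iff neither player can gain by unilaterally deviating.
Row's best responses — vs I: III (payoff 13); vs II: I (payoff 15); vs III: I (payoff 11); vs IV: I (payoff 15).
Column's best responses — vs I: I (payoff 13); vs II: IV (payoff 13); vs III: IV (payoff 15); vs IV: IV (payoff 9); vs V: III (payoff 13).
No cell has both players best-responding. For instance, Row's best reply to II is I, but against I Column prefers I over II.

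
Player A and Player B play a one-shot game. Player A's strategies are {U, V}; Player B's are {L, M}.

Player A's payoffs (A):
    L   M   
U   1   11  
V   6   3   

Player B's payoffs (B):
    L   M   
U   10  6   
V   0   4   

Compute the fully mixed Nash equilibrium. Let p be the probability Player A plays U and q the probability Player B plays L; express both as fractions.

Each player's mixing probability is pinned down by making the *other* player indifferent.
Player B indifferent between L and M: p·10 + (1−p)·0 = p·6 + (1−p)·4 ⟹ 0 + 10p = 4 + 2p ⟹ p = 1/2.
Player A indifferent between U and V: q·1 + (1−q)·11 = q·6 + (1−q)·3 ⟹ 11 + (-10)q = 3 + 3q ⟹ q = 8/13.

p = 1/2, q = 8/13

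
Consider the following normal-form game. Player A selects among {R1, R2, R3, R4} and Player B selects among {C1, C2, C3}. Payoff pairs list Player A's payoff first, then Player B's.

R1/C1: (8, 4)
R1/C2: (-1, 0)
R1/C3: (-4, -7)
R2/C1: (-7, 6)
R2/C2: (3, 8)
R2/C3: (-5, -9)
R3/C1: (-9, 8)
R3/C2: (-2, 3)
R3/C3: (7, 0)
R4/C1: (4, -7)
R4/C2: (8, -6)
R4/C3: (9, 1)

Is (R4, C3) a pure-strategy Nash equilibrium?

Yes

Holding Player B at C3: Player A gets 9 from R4, versus -4 from R1, -5 from R2, 7 from R3. No profitable deviation for Player A.
Holding Player A at R4: Player B gets 1 from C3, versus -7 from C1, -6 from C2. No profitable deviation for Player B either.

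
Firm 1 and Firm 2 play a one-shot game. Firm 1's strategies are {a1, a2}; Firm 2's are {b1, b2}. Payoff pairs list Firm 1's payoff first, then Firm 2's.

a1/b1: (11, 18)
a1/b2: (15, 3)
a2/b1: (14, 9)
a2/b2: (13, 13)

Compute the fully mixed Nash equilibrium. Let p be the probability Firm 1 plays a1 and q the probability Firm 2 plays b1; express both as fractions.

In a mixed NE each player is indifferent between their pure strategies, so the opponent's mix sets the indifference.
Firm 2 indifferent between b1 and b2: p·18 + (1−p)·9 = p·3 + (1−p)·13 ⟹ 9 + 9p = 13 + (-10)p ⟹ p = 4/19.
Firm 1 indifferent between a1 and a2: q·11 + (1−q)·15 = q·14 + (1−q)·13 ⟹ 15 + (-4)q = 13 + 1q ⟹ q = 2/5.

p = 4/19, q = 2/5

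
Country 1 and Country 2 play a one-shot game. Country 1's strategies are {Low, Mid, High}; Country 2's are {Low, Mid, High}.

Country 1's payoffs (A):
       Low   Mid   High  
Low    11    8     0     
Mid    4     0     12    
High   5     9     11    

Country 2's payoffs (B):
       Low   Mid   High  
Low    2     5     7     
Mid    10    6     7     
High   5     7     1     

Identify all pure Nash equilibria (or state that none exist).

(High, Mid)

Find each player's best response to every opponent strategy; NE are the intersections.
Country 1's best responses — vs Low: Low (payoff 11); vs Mid: High (payoff 9); vs High: Mid (payoff 12).
Country 2's best responses — vs Low: High (payoff 7); vs Mid: Low (payoff 10); vs High: Mid (payoff 7).
The only mutual best response is (High, Mid); neither player gains by switching there.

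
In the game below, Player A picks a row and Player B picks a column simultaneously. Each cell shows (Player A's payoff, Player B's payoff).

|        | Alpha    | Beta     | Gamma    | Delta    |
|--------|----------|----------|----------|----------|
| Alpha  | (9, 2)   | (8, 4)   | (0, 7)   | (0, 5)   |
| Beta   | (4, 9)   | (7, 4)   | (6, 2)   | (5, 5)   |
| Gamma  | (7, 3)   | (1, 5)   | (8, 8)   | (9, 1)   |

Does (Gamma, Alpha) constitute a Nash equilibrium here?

No

Holding Player B at Alpha: Player A gets 7 from Gamma but could get 9 by switching to Alpha. Player A has a profitable deviation.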